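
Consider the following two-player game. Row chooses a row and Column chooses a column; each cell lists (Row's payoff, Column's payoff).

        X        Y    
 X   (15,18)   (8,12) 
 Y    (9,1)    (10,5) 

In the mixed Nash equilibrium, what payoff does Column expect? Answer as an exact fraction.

39/5

Row mixes with probability p on X, chosen so Column is indifferent: 18p + 1(1−p) = 12p + 5(1−p) gives p = 2/5.
Column's expected payoff is 18·2/5 + 1·3/5 = 39/5.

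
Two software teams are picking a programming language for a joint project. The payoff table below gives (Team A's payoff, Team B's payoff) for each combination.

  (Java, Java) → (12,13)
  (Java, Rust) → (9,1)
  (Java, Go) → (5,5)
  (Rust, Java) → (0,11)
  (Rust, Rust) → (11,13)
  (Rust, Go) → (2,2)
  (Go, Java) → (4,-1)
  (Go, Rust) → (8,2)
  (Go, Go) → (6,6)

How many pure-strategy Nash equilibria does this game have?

Both Java: Team A gets 12 (best alternative 4); Team B gets 13 (best alternative 5). Neither deviates — NE.
Both Rust: Team A gets 11 (best alternative 9); Team B gets 13 (best alternative 11). Neither deviates — NE.
Both Go: Team A gets 6 (best alternative 5); Team B gets 6 (best alternative 2). Neither deviates — NE.
(Go, Rust) is not a NE: Team A would switch to Rust (11 > 8).
No other cell survives both best-response checks, so there are 3 pure NE.

3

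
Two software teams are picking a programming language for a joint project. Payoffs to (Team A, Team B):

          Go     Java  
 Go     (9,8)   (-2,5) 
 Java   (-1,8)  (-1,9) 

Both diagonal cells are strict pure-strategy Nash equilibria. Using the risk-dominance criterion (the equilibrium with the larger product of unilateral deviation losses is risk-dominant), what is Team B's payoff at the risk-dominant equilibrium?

At both Go: Team A loses 9 − (-1) = 10 by deviating; Team B loses 8 − 5 = 3. Product = 10·3 = 30.
At both Java: Team A loses -1 − (-2) = 1 by deviating; Team B loses 9 − 8 = 1. Product = 1·1 = 1.
30 > 1, so both Go is risk-dominant. Team B's payoff there is 8.

8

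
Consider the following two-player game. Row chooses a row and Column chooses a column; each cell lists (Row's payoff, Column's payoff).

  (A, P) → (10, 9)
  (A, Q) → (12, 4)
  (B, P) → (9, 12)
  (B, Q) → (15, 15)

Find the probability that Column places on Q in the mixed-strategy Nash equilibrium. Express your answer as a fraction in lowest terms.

Column's mix q on P must make Row indifferent between A and B.
Row's payoff from A: 10q + 12(1−q). From B: 9q + 15(1−q).
Set equal: 1q = 3(1−q) → q = 3/4.
Probability on Q is 1 − 3/4 = 1/4.

1/4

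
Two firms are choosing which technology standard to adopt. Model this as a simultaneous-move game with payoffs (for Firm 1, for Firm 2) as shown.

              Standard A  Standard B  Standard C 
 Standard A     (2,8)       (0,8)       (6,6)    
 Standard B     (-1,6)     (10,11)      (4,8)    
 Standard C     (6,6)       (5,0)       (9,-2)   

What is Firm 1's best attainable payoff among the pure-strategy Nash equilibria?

Both Standard B is a pure NE (Firm 1: 10 ≥ 5; Firm 2: 11 ≥ 8). Firm 1 gets 10.
(Standard C, Standard A) is a pure NE (Firm 1: 6 ≥ 2; Firm 2: 6 ≥ 0). Firm 1 gets 6.
Every other cell has a profitable deviation for at least one player. Highest of {10, 6} is 10.

10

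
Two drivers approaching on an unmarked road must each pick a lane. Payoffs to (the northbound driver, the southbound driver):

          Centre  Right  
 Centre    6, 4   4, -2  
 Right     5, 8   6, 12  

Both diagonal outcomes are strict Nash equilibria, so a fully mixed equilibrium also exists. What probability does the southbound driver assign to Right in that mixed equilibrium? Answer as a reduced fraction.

1/3

The southbound driver's mix q on Centre must make the northbound driver indifferent between Centre and Right.
The northbound driver's payoff from Centre: 6q + 4(1−q). From Right: 5q + 6(1−q).
Set equal: 1q = 2(1−q) → q = 2/3.
Probability on Right is 1 − 2/3 = 1/3.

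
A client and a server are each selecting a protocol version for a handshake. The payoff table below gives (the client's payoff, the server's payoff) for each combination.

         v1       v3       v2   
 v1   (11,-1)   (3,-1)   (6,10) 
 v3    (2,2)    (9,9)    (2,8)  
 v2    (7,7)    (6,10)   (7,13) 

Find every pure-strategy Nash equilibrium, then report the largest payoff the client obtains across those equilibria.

9

Both v3 is a pure NE (the client: 9 ≥ 6; the server: 9 ≥ 8). The client gets 9.
Both v2 is a pure NE (the client: 7 ≥ 6; the server: 13 ≥ 10). The client gets 7.
Every other cell has a profitable deviation for at least one player. Highest of {9, 7} is 9.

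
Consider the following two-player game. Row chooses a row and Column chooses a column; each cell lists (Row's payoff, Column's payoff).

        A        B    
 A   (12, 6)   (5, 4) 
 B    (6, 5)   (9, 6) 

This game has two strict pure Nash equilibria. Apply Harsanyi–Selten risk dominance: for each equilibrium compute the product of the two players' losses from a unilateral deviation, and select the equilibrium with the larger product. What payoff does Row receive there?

12

At both A: Row loses 12 − 6 = 6 by deviating; Column loses 6 − 4 = 2. Product = 6·2 = 12.
At both B: Row loses 9 − 5 = 4 by deviating; Column loses 6 − 5 = 1. Product = 4·1 = 4.
12 > 4, so both A is risk-dominant. Row's payoff there is 12.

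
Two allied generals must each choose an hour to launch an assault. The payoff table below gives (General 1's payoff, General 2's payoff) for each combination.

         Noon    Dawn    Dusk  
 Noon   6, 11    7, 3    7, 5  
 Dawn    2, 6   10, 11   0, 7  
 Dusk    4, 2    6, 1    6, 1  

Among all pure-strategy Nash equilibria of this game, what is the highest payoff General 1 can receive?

Both Noon is a pure NE (General 1: 6 ≥ 4; General 2: 11 ≥ 5). General 1 gets 6.
Both Dawn is a pure NE (General 1: 10 ≥ 7; General 2: 11 ≥ 7). General 1 gets 10.
Every other cell has a profitable deviation for at least one player. Highest of {6, 10} is 10.

10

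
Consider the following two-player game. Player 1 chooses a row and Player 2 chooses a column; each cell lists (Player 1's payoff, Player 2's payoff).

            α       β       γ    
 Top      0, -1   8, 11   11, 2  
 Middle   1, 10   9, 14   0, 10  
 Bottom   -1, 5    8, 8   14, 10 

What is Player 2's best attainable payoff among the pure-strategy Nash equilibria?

(Middle, β) is a pure NE (Player 1: 9 ≥ 8; Player 2: 14 ≥ 10). Player 2 gets 14.
(Bottom, γ) is a pure NE (Player 1: 14 ≥ 11; Player 2: 10 ≥ 8). Player 2 gets 10.
Every other cell has a profitable deviation for at least one player. Highest of {14, 10} is 14.

14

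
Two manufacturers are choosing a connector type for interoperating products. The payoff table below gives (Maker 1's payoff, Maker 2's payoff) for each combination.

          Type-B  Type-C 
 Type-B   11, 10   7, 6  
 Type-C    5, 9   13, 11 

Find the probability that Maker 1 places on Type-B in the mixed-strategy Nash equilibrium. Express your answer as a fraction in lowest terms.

Maker 1's mix p on Type-B must make Maker 2 indifferent between Type-B and Type-C.
Maker 2's payoff from Type-B: 10p + 9(1−p). From Type-C: 6p + 11(1−p).
Set equal: 4p = 2(1−p) → p = 2/6 = 1/3.

1/3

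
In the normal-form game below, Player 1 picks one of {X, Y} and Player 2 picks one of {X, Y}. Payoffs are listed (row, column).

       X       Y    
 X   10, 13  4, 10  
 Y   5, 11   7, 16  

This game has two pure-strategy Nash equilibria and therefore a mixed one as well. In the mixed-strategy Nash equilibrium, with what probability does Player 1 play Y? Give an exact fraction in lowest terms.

3/8

Player 1's mix p on X must make Player 2 indifferent between X and Y.
Player 2's payoff from X: 13p + 11(1−p). From Y: 10p + 16(1−p).
Set equal: 3p = 5(1−p) → p = 5/8.
Probability on Y is 1 − 5/8 = 3/8.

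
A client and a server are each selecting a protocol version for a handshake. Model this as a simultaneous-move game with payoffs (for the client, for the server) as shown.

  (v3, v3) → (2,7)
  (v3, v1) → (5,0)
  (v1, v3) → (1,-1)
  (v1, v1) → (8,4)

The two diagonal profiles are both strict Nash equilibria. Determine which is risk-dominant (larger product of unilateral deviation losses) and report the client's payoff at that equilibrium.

8

At both v3: the client loses 2 − 1 = 1 by deviating; the server loses 7 − 0 = 7. Product = 1·7 = 7.
At both v1: the client loses 8 − 5 = 3 by deviating; the server loses 4 − (-1) = 5. Product = 3·5 = 15.
15 > 7, so both v1 is risk-dominant. The client's payoff there is 8.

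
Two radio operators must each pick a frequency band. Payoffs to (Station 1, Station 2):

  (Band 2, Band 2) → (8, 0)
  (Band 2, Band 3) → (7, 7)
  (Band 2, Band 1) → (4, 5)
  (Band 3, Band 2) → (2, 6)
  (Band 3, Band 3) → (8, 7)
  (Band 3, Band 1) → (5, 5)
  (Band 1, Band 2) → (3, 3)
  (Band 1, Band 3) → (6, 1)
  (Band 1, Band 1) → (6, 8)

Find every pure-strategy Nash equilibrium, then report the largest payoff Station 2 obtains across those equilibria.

8

Both Band 3 is a pure NE (Station 1: 8 ≥ 7; Station 2: 7 ≥ 6). Station 2 gets 7.
Both Band 1 is a pure NE (Station 1: 6 ≥ 5; Station 2: 8 ≥ 3). Station 2 gets 8.
Every other cell has a profitable deviation for at least one player. Highest of {7, 8} is 8.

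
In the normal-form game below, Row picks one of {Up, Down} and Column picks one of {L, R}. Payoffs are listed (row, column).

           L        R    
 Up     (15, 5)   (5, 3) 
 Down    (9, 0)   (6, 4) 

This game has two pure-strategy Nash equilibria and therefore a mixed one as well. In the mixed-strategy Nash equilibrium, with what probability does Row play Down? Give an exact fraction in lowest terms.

Row's mix p on Up must make Column indifferent between L and R.
Column's payoff from L: 5p + 0(1−p). From R: 3p + 4(1−p).
Set equal: 2p = 4(1−p) → p = 4/6 = 2/3.
Probability on Down is 1 − 2/3 = 1/3.

1/3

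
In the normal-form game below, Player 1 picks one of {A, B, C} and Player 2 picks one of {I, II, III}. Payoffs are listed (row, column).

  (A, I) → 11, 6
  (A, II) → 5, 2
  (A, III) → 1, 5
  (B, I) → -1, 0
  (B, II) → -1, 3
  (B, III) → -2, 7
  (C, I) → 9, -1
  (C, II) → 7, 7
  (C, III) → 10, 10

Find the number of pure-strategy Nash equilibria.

2

(A, I): Player 1 gets 11 (best alternative 9); Player 2 gets 6 (best alternative 5). Neither deviates — NE.
(C, III): Player 1 gets 10 (best alternative 1); Player 2 gets 10 (best alternative 7). Neither deviates — NE.
(B, II) is not a NE: Player 1 would switch to C (7 > -1).
No other cell survives both best-response checks, so there are 2 pure NE.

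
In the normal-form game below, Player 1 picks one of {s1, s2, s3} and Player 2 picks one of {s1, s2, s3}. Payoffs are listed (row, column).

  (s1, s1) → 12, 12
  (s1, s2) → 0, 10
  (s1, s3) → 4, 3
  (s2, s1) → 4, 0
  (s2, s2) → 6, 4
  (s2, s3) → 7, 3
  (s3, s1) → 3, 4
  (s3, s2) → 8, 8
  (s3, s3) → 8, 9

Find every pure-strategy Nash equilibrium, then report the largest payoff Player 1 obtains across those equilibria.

Both s1 is a pure NE (Player 1: 12 ≥ 4; Player 2: 12 ≥ 10). Player 1 gets 12.
Both s3 is a pure NE (Player 1: 8 ≥ 7; Player 2: 9 ≥ 8). Player 1 gets 8.
Every other cell has a profitable deviation for at least one player. Highest of {12, 8} is 12.

12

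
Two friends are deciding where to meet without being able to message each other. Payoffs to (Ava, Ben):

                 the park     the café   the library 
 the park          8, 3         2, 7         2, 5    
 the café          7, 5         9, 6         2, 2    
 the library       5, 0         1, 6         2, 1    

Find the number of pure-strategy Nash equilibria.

Both the café: Ava gets 9 (best alternative 2); Ben gets 6 (best alternative 5). Neither deviates — NE.
Both the library is not a NE: Ben would switch to the café (6 > 1).
No other cell survives both best-response checks, so there is 1 pure NE.

1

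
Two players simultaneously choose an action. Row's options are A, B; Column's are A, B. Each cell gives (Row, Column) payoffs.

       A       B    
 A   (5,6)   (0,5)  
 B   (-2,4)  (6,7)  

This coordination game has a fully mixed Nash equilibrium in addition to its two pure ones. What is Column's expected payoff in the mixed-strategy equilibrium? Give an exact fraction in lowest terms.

Row mixes with probability p on A, chosen so Column is indifferent: 6p + 4(1−p) = 5p + 7(1−p) gives p = 3/4.
Column's expected payoff is 6·3/4 + 4·1/4 = 11/2.

11/2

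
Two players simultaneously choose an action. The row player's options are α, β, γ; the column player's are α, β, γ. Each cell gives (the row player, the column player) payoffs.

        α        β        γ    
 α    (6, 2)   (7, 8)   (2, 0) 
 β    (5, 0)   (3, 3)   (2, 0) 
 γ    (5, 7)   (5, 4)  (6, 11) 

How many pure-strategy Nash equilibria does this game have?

(α, β): the row player gets 7 (best alternative 5); the column player gets 8 (best alternative 2). Neither deviates — NE.
Both γ: the row player gets 6 (best alternative 2); the column player gets 11 (best alternative 7). Neither deviates — NE.
Both α is not a NE: the column player would switch to β (8 > 2).
No other cell survives both best-response checks, so there are 2 pure NE.

2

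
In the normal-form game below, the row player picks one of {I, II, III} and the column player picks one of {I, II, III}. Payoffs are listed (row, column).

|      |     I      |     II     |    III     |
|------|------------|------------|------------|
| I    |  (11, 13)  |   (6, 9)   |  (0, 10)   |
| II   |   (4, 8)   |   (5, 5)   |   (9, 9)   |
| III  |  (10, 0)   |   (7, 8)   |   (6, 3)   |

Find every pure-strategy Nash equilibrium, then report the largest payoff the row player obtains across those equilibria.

11

Both I is a pure NE (the row player: 11 ≥ 10; the column player: 13 ≥ 10). The row player gets 11.
(II, III) is a pure NE (the row player: 9 ≥ 6; the column player: 9 ≥ 8). The row player gets 9.
(III, II) is a pure NE (the row player: 7 ≥ 6; the column player: 8 ≥ 3). The row player gets 7.
Every other cell has a profitable deviation for at least one player. Highest of {11, 9, 7} is 11.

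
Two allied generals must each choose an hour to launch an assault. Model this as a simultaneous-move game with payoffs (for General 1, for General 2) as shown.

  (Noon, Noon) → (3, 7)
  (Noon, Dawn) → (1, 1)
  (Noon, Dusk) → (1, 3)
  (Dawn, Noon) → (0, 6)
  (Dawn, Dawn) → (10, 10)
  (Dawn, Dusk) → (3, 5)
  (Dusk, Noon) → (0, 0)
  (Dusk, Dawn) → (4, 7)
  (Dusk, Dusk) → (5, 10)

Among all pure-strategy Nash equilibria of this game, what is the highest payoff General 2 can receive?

10

Both Noon is a pure NE (General 1: 3 ≥ 0; General 2: 7 ≥ 3). General 2 gets 7.
Both Dawn is a pure NE (General 1: 10 ≥ 4; General 2: 10 ≥ 6). General 2 gets 10.
Both Dusk is a pure NE (General 1: 5 ≥ 3; General 2: 10 ≥ 7). General 2 gets 10.
Every other cell has a profitable deviation for at least one player. Highest of {7, 10, 10} is 10.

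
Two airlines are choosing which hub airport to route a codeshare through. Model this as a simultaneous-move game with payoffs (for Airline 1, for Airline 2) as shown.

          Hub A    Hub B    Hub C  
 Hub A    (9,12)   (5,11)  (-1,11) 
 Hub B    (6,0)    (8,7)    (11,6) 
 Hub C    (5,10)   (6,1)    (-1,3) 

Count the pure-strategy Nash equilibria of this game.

Both Hub A: Airline 1 gets 9 (best alternative 6); Airline 2 gets 12 (best alternative 11). Neither deviates — NE.
Both Hub B: Airline 1 gets 8 (best alternative 6); Airline 2 gets 7 (best alternative 6). Neither deviates — NE.
Both Hub C is not a NE: Airline 1 would switch to Hub B (11 > -1).
No other cell survives both best-response checks, so there are 2 pure NE.

2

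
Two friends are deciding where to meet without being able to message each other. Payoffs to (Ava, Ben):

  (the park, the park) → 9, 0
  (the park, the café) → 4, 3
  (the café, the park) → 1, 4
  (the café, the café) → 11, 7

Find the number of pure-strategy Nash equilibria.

1

Both the café: Ava gets 11 (best alternative 4); Ben gets 7 (best alternative 4). Neither deviates — NE.
Both the park is not a NE: Ben would switch to the café (3 > 0).
No other cell survives both best-response checks, so there is 1 pure NE.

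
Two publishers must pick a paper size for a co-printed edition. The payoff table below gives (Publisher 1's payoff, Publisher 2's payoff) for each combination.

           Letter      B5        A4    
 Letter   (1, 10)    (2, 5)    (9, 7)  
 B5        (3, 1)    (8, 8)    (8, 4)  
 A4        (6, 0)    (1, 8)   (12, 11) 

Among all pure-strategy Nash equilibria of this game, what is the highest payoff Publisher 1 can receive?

12

Both B5 is a pure NE (Publisher 1: 8 ≥ 2; Publisher 2: 8 ≥ 4). Publisher 1 gets 8.
Both A4 is a pure NE (Publisher 1: 12 ≥ 9; Publisher 2: 11 ≥ 8). Publisher 1 gets 12.
Every other cell has a profitable deviation for at least one player. Highest of {8, 12} is 12.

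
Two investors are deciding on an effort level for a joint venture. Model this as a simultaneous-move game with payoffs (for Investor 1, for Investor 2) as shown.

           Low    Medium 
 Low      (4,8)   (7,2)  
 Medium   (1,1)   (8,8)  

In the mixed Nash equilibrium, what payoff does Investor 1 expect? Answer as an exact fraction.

25/4

Investor 2 mixes with probability q on Low, chosen so Investor 1 is indifferent: 4q + 7(1−q) = 1q + 8(1−q) gives q = 1/4.
Investor 1's expected payoff (from either row, since indifferent) is 4·1/4 + 7·3/4 = 25/4.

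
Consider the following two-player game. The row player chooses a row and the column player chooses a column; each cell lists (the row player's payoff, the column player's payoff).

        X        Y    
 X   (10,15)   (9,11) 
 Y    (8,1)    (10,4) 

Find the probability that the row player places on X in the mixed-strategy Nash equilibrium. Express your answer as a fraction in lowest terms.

3/7

The row player's mix p on X must make the column player indifferent between X and Y.
The column player's payoff from X: 15p + 1(1−p). From Y: 11p + 4(1−p).
Set equal: 4p = 3(1−p) → p = 3/7.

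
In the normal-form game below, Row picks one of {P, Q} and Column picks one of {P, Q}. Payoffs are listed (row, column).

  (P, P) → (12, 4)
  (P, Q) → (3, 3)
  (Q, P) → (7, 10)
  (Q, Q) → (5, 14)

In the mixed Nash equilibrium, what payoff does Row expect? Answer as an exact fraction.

Column mixes with probability q on P, chosen so Row is indifferent: 12q + 3(1−q) = 7q + 5(1−q) gives q = 2/7.
Row's expected payoff (from either row, since indifferent) is 12·2/7 + 3·5/7 = 39/7.

39/7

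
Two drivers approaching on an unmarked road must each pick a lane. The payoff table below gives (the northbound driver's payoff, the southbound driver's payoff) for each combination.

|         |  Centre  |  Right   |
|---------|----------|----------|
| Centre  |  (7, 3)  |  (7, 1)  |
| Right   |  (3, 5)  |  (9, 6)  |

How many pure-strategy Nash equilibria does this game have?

2

Both Centre: the northbound driver gets 7 (best alternative 3); the southbound driver gets 3 (best alternative 1). Neither deviates — NE.
Both Right: the northbound driver gets 9 (best alternative 7); the southbound driver gets 6 (best alternative 5). Neither deviates — NE.
(Centre, Right) is not a NE: the northbound driver would switch to Right (9 > 7).
No other cell survives both best-response checks, so there are 2 pure NE.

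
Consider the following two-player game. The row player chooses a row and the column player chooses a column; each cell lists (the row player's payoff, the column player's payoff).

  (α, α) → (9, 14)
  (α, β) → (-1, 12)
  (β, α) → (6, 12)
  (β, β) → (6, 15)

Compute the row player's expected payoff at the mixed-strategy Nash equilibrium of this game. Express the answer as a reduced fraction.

The column player mixes with probability q on α, chosen so the row player is indifferent: 9q + (-1)(1−q) = 6q + 6(1−q) gives q = 7/10.
The row player's expected payoff (from either row, since indifferent) is 9·7/10 + (-1)·3/10 = 6.

6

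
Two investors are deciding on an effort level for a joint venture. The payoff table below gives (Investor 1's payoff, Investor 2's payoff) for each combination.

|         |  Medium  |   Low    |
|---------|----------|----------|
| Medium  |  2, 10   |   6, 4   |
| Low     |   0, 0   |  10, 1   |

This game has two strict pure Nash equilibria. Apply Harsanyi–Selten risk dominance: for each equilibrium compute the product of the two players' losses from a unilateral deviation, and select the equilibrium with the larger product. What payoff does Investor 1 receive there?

2

At both Medium: Investor 1 loses 2 − 0 = 2 by deviating; Investor 2 loses 10 − 4 = 6. Product = 2·6 = 12.
At both Low: Investor 1 loses 10 − 6 = 4 by deviating; Investor 2 loses 1 − 0 = 1. Product = 4·1 = 4.
12 > 4, so both Medium is risk-dominant. Investor 1's payoff there is 2.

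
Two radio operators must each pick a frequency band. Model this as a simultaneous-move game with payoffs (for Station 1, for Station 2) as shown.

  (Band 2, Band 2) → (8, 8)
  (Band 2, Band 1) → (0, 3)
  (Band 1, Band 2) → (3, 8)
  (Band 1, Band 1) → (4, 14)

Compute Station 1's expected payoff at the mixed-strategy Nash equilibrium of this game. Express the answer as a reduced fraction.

32/9

Station 2 mixes with probability q on Band 2, chosen so Station 1 is indifferent: 8q + 0(1−q) = 3q + 4(1−q) gives q = 4/9.
Station 1's expected payoff (from either row, since indifferent) is 8·4/9 + 0·5/9 = 32/9.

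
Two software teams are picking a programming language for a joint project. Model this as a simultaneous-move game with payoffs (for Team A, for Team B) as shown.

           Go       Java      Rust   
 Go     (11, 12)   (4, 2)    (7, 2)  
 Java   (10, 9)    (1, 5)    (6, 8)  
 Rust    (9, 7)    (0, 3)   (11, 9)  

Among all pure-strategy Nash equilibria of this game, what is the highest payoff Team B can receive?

Both Go is a pure NE (Team A: 11 ≥ 10; Team B: 12 ≥ 2). Team B gets 12.
Both Rust is a pure NE (Team A: 11 ≥ 7; Team B: 9 ≥ 7). Team B gets 9.
Every other cell has a profitable deviation for at least one player. Highest of {12, 9} is 12.

12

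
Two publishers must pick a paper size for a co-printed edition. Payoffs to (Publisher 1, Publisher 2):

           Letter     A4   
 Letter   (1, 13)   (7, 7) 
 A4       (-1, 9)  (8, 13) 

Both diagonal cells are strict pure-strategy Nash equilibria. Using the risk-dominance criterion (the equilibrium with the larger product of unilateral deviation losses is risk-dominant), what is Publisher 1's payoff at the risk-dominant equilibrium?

At both Letter: Publisher 1 loses 1 − (-1) = 2 by deviating; Publisher 2 loses 13 − 7 = 6. Product = 2·6 = 12.
At both A4: Publisher 1 loses 8 − 7 = 1 by deviating; Publisher 2 loses 13 − 9 = 4. Product = 1·4 = 4.
12 > 4, so both Letter is risk-dominant. Publisher 1's payoff there is 1.

1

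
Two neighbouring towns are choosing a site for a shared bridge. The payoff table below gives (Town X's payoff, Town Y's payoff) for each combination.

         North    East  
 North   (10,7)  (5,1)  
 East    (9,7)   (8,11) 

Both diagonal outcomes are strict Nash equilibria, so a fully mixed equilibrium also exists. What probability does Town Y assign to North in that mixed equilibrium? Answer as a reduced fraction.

3/4

Town Y's mix q on North must make Town X indifferent between North and East.
Town X's payoff from North: 10q + 5(1−q). From East: 9q + 8(1−q).
Set equal: 1q = 3(1−q) → q = 3/4.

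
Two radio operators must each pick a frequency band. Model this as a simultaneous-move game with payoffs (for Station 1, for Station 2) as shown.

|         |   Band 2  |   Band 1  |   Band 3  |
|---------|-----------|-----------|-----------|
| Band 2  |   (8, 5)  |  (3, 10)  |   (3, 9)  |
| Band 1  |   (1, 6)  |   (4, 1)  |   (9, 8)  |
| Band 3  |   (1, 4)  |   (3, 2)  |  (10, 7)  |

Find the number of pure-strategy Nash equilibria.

1

Both Band 3: Station 1 gets 10 (best alternative 9); Station 2 gets 7 (best alternative 4). Neither deviates — NE.
Both Band 1 is not a NE: Station 2 would switch to Band 3 (8 > 1).
No other cell survives both best-response checks, so there is 1 pure NE.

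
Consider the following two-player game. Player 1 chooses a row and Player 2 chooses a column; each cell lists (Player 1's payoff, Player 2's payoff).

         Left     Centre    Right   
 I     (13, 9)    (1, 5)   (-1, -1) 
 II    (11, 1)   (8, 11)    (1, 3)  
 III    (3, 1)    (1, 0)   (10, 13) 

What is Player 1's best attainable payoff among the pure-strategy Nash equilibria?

(I, Left) is a pure NE (Player 1: 13 ≥ 11; Player 2: 9 ≥ 5). Player 1 gets 13.
(II, Centre) is a pure NE (Player 1: 8 ≥ 1; Player 2: 11 ≥ 3). Player 1 gets 8.
(III, Right) is a pure NE (Player 1: 10 ≥ 1; Player 2: 13 ≥ 1). Player 1 gets 10.
Every other cell has a profitable deviation for at least one player. Highest of {13, 8, 10} is 13.

13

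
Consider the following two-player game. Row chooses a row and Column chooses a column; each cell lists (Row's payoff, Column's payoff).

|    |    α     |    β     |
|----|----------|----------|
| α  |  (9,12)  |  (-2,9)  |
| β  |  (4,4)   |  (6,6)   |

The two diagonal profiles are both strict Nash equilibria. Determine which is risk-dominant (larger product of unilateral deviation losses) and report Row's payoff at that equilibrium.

At both α: Row loses 9 − 4 = 5 by deviating; Column loses 12 − 9 = 3. Product = 5·3 = 15.
At both β: Row loses 6 − (-2) = 8 by deviating; Column loses 6 − 4 = 2. Product = 8·2 = 16.
16 > 15, so both β is risk-dominant. Row's payoff there is 6.

6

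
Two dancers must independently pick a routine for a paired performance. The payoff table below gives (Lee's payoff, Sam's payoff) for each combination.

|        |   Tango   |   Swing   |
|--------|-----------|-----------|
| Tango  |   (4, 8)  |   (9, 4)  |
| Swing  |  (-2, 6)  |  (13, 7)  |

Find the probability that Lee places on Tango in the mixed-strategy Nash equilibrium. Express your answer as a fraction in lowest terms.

Lee's mix p on Tango must make Sam indifferent between Tango and Swing.
Sam's payoff from Tango: 8p + 6(1−p). From Swing: 4p + 7(1−p).
Set equal: 4p = 1(1−p) → p = 1/5.

1/5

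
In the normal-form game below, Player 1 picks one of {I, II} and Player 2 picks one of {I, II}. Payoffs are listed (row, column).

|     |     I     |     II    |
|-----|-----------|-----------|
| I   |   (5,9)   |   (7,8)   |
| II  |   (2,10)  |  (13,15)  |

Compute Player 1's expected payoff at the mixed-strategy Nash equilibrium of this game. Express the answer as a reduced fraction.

17/3

Player 2 mixes with probability q on I, chosen so Player 1 is indifferent: 5q + 7(1−q) = 2q + 13(1−q) gives q = 2/3.
Player 1's expected payoff (from either row, since indifferent) is 5·2/3 + 7·1/3 = 17/3.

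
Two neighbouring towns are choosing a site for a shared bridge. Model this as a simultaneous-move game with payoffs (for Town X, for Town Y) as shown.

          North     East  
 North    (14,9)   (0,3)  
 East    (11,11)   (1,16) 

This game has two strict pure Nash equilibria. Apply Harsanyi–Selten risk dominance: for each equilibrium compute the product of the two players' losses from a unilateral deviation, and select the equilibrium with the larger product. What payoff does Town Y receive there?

9

At both North: Town X loses 14 − 11 = 3 by deviating; Town Y loses 9 − 3 = 6. Product = 3·6 = 18.
At both East: Town X loses 1 − 0 = 1 by deviating; Town Y loses 16 − 11 = 5. Product = 1·5 = 5.
18 > 5, so both North is risk-dominant. Town Y's payoff there is 9.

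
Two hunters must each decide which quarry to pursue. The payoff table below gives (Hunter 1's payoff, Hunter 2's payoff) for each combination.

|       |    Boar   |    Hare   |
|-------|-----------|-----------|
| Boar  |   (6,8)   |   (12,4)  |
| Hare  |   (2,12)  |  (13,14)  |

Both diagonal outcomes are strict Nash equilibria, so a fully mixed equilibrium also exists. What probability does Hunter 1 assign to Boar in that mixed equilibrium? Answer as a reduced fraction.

Hunter 1's mix p on Boar must make Hunter 2 indifferent between Boar and Hare.
Hunter 2's payoff from Boar: 8p + 12(1−p). From Hare: 4p + 14(1−p).
Set equal: 4p = 2(1−p) → p = 2/6 = 1/3.

1/3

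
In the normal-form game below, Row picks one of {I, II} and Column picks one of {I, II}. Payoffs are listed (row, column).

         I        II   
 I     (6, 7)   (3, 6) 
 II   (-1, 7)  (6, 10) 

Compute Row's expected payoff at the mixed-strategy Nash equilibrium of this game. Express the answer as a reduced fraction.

39/10

Column mixes with probability q on I, chosen so Row is indifferent: 6q + 3(1−q) = (-1)q + 6(1−q) gives q = 3/10.
Row's expected payoff (from either row, since indifferent) is 6·3/10 + 3·7/10 = 39/10.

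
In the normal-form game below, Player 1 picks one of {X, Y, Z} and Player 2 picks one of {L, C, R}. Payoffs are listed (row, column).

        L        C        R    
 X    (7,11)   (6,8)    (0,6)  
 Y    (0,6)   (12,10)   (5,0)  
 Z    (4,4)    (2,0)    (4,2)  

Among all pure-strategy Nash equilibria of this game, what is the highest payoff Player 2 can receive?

11

(X, L) is a pure NE (Player 1: 7 ≥ 4; Player 2: 11 ≥ 8). Player 2 gets 11.
(Y, C) is a pure NE (Player 1: 12 ≥ 6; Player 2: 10 ≥ 6). Player 2 gets 10.
Every other cell has a profitable deviation for at least one player. Highest of {11, 10} is 11.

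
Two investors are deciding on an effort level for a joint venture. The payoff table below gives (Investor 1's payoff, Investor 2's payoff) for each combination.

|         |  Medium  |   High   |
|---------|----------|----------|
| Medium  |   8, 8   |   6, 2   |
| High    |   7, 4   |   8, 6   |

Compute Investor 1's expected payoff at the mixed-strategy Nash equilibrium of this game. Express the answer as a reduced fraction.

22/3

Investor 2 mixes with probability q on Medium, chosen so Investor 1 is indifferent: 8q + 6(1−q) = 7q + 8(1−q) gives q = 2/3.
Investor 1's expected payoff (from either row, since indifferent) is 8·2/3 + 6·1/3 = 22/3.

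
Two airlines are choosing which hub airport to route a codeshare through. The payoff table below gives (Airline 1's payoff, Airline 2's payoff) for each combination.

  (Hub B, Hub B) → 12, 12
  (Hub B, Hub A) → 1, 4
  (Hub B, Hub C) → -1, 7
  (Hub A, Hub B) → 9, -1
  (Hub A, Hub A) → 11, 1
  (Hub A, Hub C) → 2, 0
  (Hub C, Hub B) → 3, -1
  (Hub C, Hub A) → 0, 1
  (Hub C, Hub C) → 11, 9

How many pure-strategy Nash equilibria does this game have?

Both Hub B: Airline 1 gets 12 (best alternative 9); Airline 2 gets 12 (best alternative 7). Neither deviates — NE.
Both Hub A: Airline 1 gets 11 (best alternative 1); Airline 2 gets 1 (best alternative 0). Neither deviates — NE.
Both Hub C: Airline 1 gets 11 (best alternative 2); Airline 2 gets 9 (best alternative 1). Neither deviates — NE.
(Hub B, Hub C) is not a NE: Airline 1 would switch to Hub C (11 > -1).
No other cell survives both best-response checks, so there are 3 pure NE.

3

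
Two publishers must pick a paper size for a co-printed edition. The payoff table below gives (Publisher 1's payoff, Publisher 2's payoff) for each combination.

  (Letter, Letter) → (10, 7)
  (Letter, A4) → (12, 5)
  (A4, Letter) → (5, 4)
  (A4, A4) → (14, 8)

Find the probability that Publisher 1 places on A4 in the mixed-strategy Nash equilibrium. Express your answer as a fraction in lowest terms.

Publisher 1's mix p on Letter must make Publisher 2 indifferent between Letter and A4.
Publisher 2's payoff from Letter: 7p + 4(1−p). From A4: 5p + 8(1−p).
Set equal: 2p = 4(1−p) → p = 4/6 = 2/3.
Probability on A4 is 1 − 2/3 = 1/3.

1/3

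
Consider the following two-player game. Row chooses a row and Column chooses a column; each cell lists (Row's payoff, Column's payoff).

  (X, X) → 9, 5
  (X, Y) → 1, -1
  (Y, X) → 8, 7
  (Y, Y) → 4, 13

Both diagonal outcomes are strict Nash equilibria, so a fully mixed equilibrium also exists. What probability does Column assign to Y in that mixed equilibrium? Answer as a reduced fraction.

Column's mix q on X must make Row indifferent between X and Y.
Row's payoff from X: 9q + 1(1−q). From Y: 8q + 4(1−q).
Set equal: 1q = 3(1−q) → q = 3/4.
Probability on Y is 1 − 3/4 = 1/4.

1/4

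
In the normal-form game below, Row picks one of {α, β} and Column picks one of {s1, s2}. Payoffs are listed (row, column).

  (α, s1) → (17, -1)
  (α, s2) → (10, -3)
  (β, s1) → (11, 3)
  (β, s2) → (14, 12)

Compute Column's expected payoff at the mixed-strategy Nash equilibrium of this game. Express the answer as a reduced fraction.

-3/11

Row mixes with probability p on α, chosen so Column is indifferent: (-1)p + 3(1−p) = (-3)p + 12(1−p) gives p = 9/11.
Column's expected payoff is (-1)·9/11 + 3·2/11 = -3/11.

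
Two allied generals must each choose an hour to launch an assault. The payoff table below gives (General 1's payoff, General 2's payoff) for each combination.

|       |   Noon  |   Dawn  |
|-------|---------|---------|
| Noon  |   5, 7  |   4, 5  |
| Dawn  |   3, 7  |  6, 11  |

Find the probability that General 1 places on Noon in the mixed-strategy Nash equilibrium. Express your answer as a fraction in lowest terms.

General 1's mix p on Noon must make General 2 indifferent between Noon and Dawn.
General 2's payoff from Noon: 7p + 7(1−p). From Dawn: 5p + 11(1−p).
Set equal: 2p = 4(1−p) → p = 4/6 = 2/3.

2/3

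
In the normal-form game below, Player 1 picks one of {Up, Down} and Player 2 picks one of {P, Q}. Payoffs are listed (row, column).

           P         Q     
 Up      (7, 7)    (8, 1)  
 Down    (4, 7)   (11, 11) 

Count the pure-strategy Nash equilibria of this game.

(Up, P): Player 1 gets 7 (best alternative 4); Player 2 gets 7 (best alternative 1). Neither deviates — NE.
(Down, Q): Player 1 gets 11 (best alternative 8); Player 2 gets 11 (best alternative 7). Neither deviates — NE.
(Down, P) is not a NE: Player 1 would switch to Up (7 > 4).
No other cell survives both best-response checks, so there are 2 pure NE.

2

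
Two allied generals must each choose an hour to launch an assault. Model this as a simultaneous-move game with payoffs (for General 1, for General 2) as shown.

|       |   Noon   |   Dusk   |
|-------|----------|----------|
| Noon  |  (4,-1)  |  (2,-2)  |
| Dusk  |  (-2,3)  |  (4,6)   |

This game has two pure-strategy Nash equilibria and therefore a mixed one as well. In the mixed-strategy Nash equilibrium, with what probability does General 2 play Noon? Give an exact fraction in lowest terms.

General 2's mix q on Noon must make General 1 indifferent between Noon and Dusk.
General 1's payoff from Noon: 4q + 2(1−q). From Dusk: (-2)q + 4(1−q).
Set equal: 6q = 2(1−q) → q = 2/8 = 1/4.

1/4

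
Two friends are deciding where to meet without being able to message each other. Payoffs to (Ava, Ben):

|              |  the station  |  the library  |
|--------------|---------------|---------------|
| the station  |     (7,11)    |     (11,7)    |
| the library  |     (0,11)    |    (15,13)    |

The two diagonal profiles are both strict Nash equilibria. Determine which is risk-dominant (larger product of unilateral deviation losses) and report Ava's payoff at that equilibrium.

At both the station: Ava loses 7 − 0 = 7 by deviating; Ben loses 11 − 7 = 4. Product = 7·4 = 28.
At both the library: Ava loses 15 − 11 = 4 by deviating; Ben loses 13 − 11 = 2. Product = 4·2 = 8.
28 > 8, so both the station is risk-dominant. Ava's payoff there is 7.

7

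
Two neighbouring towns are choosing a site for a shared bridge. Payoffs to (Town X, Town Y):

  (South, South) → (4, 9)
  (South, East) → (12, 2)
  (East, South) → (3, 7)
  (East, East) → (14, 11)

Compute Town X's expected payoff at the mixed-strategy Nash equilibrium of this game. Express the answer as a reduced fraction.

Town Y mixes with probability q on South, chosen so Town X is indifferent: 4q + 12(1−q) = 3q + 14(1−q) gives q = 2/3.
Town X's expected payoff (from either row, since indifferent) is 4·2/3 + 12·1/3 = 20/3.

20/3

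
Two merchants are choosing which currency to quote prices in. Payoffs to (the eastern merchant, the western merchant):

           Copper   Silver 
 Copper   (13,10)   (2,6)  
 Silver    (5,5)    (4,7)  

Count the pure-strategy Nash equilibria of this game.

Both Copper: the eastern merchant gets 13 (best alternative 5); the western merchant gets 10 (best alternative 6). Neither deviates — NE.
Both Silver: the eastern merchant gets 4 (best alternative 2); the western merchant gets 7 (best alternative 5). Neither deviates — NE.
(Silver, Copper) is not a NE: the eastern merchant would switch to Copper (13 > 5).
No other cell survives both best-response checks, so there are 2 pure NE.

2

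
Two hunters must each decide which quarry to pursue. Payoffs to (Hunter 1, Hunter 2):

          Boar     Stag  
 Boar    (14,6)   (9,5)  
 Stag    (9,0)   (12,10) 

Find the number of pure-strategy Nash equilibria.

Both Boar: Hunter 1 gets 14 (best alternative 9); Hunter 2 gets 6 (best alternative 5). Neither deviates — NE.
Both Stag: Hunter 1 gets 12 (best alternative 9); Hunter 2 gets 10 (best alternative 0). Neither deviates — NE.
(Boar, Stag) is not a NE: Hunter 1 would switch to Stag (12 > 9).
No other cell survives both best-response checks, so there are 2 pure NE.

2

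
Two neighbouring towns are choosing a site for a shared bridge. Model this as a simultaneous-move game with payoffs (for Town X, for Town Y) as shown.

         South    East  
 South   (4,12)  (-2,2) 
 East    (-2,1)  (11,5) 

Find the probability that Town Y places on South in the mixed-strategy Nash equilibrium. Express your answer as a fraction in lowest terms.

Town Y's mix q on South must make Town X indifferent between South and East.
Town X's payoff from South: 4q + (-2)(1−q). From East: (-2)q + 11(1−q).
Set equal: 6q = 13(1−q) → q = 13/19.

13/19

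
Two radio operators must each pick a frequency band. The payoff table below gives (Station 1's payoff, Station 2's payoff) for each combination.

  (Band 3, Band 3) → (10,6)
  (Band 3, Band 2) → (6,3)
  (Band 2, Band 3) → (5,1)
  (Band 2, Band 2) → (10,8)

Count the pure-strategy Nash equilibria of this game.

Both Band 3: Station 1 gets 10 (best alternative 5); Station 2 gets 6 (best alternative 3). Neither deviates — NE.
Both Band 2: Station 1 gets 10 (best alternative 6); Station 2 gets 8 (best alternative 1). Neither deviates — NE.
(Band 2, Band 3) is not a NE: Station 1 would switch to Band 3 (10 > 5).
No other cell survives both best-response checks, so there are 2 pure NE.

2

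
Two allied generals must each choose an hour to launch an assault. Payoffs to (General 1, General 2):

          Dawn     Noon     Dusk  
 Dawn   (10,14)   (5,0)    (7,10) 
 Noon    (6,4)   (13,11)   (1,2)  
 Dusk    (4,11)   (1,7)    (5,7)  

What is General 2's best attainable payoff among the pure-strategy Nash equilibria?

Both Dawn is a pure NE (General 1: 10 ≥ 6; General 2: 14 ≥ 10). General 2 gets 14.
Both Noon is a pure NE (General 1: 13 ≥ 5; General 2: 11 ≥ 4). General 2 gets 11.
Every other cell has a profitable deviation for at least one player. Highest of {14, 11} is 14.

14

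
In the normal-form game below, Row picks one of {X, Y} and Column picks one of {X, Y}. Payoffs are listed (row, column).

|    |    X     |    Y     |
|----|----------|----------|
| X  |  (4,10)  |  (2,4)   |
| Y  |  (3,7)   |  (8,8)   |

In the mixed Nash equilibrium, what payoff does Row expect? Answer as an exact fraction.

26/7

Column mixes with probability q on X, chosen so Row is indifferent: 4q + 2(1−q) = 3q + 8(1−q) gives q = 6/7.
Row's expected payoff (from either row, since indifferent) is 4·6/7 + 2·1/7 = 26/7.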